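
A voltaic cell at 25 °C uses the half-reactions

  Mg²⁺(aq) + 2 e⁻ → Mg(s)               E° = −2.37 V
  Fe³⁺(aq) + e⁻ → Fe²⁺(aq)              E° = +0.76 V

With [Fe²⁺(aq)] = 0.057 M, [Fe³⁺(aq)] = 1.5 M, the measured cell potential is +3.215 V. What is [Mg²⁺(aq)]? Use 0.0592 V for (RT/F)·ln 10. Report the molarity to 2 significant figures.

0.93 M

With Fe³⁺/Fe²⁺ at the cathode and Mg²⁺/Mg at the anode, E°cell = +0.76 − (−2.37) = +3.13 V (n = 2).
Rearranging E = E° − (0.0592/n)·log Q gives log Q = 2(+3.13 − (+3.215))/0.0592 = −2.872.
For 2 Fe³⁺(aq) + Mg(s) → 2 Fe²⁺(aq) + Mg²⁺(aq), the reaction quotient is Q = ([Fe²⁺(aq)]^2·[Mg²⁺(aq)]) / [Fe³⁺(aq)]^2.
Isolating [Mg²⁺(aq)] in Q = 10^{−2.872} yields log [Mg²⁺(aq)] = −0.032, i.e. 0.93 M.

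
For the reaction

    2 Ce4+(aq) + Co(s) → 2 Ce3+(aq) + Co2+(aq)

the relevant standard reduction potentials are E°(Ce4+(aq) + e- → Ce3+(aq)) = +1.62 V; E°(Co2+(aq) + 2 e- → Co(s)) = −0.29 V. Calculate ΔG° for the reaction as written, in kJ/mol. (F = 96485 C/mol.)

−369 kJ/mol

In the reaction as written Ce4+(aq) is reduced, so the Ce⁴⁺/Ce³⁺ couple is the cathode and Co²⁺/Co is the anode.
E°cell = +1.62 − (−0.29) = +1.91 V; balancing electrons gives n = 2.
ΔG° = −nFE°cell = −(2)(96485)(+1.91) J/mol = −369 kJ/mol.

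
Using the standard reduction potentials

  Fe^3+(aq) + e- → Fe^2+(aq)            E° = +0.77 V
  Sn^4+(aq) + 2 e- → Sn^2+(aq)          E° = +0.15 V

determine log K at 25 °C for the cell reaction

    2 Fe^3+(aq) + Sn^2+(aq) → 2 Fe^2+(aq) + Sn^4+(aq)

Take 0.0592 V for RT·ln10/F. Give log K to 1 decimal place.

The Fe³⁺/Fe²⁺ couple is reduced (cathode); E°cell = +0.77 − (+0.15) = +0.62 V with n = 2.
At equilibrium E = 0, so log K = nE°cell / 0.0592 = (2)(+0.62) / 0.0592 = 20.9.

log K = 20.9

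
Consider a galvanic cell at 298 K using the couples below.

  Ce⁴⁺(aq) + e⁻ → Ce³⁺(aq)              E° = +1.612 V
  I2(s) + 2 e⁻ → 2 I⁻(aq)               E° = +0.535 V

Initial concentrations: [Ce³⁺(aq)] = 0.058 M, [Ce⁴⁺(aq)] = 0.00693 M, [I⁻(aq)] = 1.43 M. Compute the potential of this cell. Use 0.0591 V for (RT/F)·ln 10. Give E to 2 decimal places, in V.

+1.03 V

The Ce⁴⁺/Ce³⁺ couple has the more positive E°, so it is the cathode; I₂/I⁻ is the anode.
E°cell = E°cat − E°an = +1.612 − (+0.535) = +1.077 V; n = 2.
For the overall reaction 2 Ce⁴⁺(aq) + 2 I⁻(aq) → 2 Ce³⁺(aq) + I2(s), Q = [Ce³⁺(aq)]^2 / ([Ce⁴⁺(aq)]^2·[I⁻(aq)]^2) = 34.3, giving log Q = 1.535.
E = E° − (0.0591/n)·log Q = +1.077 − (0.0591/2)(1.535) = +1.03 V.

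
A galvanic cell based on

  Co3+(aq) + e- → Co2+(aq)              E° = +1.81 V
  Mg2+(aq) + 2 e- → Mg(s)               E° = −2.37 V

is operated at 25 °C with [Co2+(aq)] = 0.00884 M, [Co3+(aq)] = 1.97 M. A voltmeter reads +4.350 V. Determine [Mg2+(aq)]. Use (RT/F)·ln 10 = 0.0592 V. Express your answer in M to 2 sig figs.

0.090 M

Co³⁺/Co²⁺ is the cathode (higher E°); E°cell = +1.81 − (−2.37) = +4.18 V with n = 2.
Rearranging E = E° − (0.0592/n)·log Q gives log Q = 2(+4.18 − (+4.350))/0.0592 = −5.743.
Balancing electrons gives 2 Co3+(aq) + Mg(s) → 2 Co2+(aq) + Mg2+(aq); thus Q = ([Co2+(aq)]^2·[Mg2+(aq)]) / [Co3+(aq)]^2.
Isolating [Mg2+(aq)] in Q = 10^{−5.743} yields log [Mg2+(aq)] = −1.047, i.e. 0.090 M.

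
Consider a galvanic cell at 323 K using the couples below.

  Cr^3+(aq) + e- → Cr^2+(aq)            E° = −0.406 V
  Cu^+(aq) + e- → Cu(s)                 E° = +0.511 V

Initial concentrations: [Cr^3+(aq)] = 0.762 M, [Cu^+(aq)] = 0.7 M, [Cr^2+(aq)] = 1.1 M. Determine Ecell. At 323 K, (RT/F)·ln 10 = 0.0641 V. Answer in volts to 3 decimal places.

Cu⁺/Cu is reduced (cathode, E° = +0.511 V) and Cr³⁺/Cr²⁺ is oxidized (anode).
E°cell = E°cat − E°an = +0.511 − (−0.406) = +0.917 V; n = 1.
Balancing gives Cu^+(aq) + Cr^2+(aq) → Cu(s) + Cr^3+(aq); hence Q = [Cr^3+(aq)] / ([Cu^+(aq)]·[Cr^2+(aq)]) = 0.99 (log Q = −0.005).
By the Nernst equation, E = +0.917 − (0.0641/1)·(−0.005) = +0.917 V.

+0.917 V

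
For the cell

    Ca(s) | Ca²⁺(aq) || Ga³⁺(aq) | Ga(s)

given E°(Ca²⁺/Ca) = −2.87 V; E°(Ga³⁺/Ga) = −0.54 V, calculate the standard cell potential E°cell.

+2.33 V

By convention the left-hand electrode in cell notation is the anode (oxidation) and the right-hand electrode is the cathode (reduction).
E°cell = E°(right) − E°(left) = −0.54 − (−2.87) = +2.33 V.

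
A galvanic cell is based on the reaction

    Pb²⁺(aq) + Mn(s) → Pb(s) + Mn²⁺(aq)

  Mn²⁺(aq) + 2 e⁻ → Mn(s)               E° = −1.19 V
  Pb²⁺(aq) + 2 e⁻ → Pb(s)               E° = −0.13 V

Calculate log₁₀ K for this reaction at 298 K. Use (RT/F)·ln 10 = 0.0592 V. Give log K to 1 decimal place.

The Pb²⁺/Pb couple is reduced (cathode); E°cell = −0.13 − (−1.19) = +1.06 V with n = 2.
At equilibrium E = 0, so log K = nE°cell / 0.0592 = (2)(+1.06) / 0.0592 = 35.8.

log K = 35.8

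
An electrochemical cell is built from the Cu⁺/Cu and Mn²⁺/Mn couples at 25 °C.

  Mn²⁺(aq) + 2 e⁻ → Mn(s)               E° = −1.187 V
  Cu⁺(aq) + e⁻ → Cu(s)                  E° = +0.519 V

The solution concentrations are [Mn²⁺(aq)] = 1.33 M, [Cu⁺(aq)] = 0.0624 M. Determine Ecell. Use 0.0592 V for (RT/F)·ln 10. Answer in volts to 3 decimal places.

+1.631 V

Cu⁺/Cu is reduced (cathode, E° = +0.519 V) and Mn²⁺/Mn is oxidized (anode).
E°cell = E°cat − E°an = +0.519 − (−1.187) = +1.706 V; n = 2.
Balancing gives 2 Cu⁺(aq) + Mn(s) → 2 Cu(s) + Mn²⁺(aq); hence Q = [Mn²⁺(aq)] / [Cu⁺(aq)]^2 = 342 (log Q = 2.533).
E = E° − (0.0592/n)·log Q = +1.706 − (0.0592/2)(2.533) = +1.631 V.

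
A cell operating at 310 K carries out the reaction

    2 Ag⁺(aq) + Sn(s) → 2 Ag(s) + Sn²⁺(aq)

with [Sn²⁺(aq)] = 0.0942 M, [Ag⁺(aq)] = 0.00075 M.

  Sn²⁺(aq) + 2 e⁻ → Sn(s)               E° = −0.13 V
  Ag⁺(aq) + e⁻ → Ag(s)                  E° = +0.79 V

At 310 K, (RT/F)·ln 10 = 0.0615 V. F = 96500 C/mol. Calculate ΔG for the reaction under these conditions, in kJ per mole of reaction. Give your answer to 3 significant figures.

E°cell = +0.79 − (−0.13) = +0.92 V; the balanced reaction transfers n = 2 electrons.
Q = [Sn²⁺(aq)] / [Ag⁺(aq)]^2 = 1.67×10^5, so log Q = 5.224 and E = +0.92 − (0.0615/2)(5.224) = +0.7594 V.
ΔG = −nFE = −(2)(96500)(+0.7594) J/mol = −147 kJ/mol.

−147 kJ/mol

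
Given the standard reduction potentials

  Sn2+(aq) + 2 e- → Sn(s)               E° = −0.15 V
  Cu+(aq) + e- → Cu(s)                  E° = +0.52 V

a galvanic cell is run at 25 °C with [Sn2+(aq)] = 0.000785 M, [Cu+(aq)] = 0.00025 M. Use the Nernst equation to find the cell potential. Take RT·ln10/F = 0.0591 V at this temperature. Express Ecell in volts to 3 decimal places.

Cu⁺/Cu is reduced (cathode, E° = +0.52 V) and Sn²⁺/Sn is oxidized (anode).
The standard potential is +0.52 − (−0.15) = +0.67 V and the balanced reaction transfers n = 2 electrons.
For the overall reaction 2 Cu+(aq) + Sn(s) → 2 Cu(s) + Sn2+(aq), Q = [Sn2+(aq)] / [Cu+(aq)]^2 = 1.26×10^4, giving log Q = 4.099.
By the Nernst equation, E = +0.67 − (0.0591/2)·(4.099) = +0.549 V.

+0.549 V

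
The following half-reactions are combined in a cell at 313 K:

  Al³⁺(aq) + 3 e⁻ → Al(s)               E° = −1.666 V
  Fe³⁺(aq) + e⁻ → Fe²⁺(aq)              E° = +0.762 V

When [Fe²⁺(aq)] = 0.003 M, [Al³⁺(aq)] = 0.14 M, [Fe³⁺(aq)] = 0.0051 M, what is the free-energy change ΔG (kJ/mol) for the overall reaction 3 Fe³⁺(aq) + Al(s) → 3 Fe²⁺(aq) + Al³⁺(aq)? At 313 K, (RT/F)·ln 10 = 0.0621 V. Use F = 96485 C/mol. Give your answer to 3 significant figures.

E°cell = +0.762 − (−1.666) = +2.428 V; the balanced reaction transfers n = 3 electrons.
Here Q = ([Fe²⁺(aq)]^3·[Al³⁺(aq)]) / [Fe³⁺(aq)]^3 = 0.0285 (log Q = −1.545), giving E = +2.428 − (0.0621/3)·(−1.545) = +2.4600 V.
ΔG = −nFE = −(3)(96485)(+2.4600) J/mol = −712 kJ/mol.

−712 kJ/mol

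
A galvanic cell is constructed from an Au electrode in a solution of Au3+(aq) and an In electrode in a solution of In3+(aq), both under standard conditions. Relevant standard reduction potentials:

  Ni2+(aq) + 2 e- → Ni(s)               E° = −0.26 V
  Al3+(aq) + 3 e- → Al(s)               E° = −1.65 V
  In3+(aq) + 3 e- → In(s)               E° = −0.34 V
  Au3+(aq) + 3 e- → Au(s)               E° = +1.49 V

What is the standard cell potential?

+1.83 V

The Au³⁺/Au couple has the higher E°, so Au ion is reduced (cathode) and In is oxidized (anode).
E°cell = E°(cathode) − E°(anode) = +1.49 − (−0.34) = +1.83 V.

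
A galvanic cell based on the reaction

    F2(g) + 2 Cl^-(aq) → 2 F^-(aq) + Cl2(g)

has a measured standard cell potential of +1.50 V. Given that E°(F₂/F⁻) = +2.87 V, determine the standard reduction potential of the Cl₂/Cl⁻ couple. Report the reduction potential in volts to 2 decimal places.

+1.37 V

In the reaction as written the F₂/F⁻ couple is reduced (cathode) and Cl₂/Cl⁻ is oxidized (anode), so E°cell = E°(F₂/F⁻) − E°(Cl₂/Cl⁻).
E°(Cl₂/Cl⁻) = E°(cathode) − E°cell = +2.87 − (+1.50) = +1.37 V.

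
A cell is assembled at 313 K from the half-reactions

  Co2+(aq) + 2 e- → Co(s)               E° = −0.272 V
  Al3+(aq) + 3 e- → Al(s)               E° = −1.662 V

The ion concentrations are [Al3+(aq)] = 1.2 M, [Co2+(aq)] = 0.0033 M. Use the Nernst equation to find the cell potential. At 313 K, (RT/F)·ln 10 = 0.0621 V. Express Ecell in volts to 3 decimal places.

+1.311 V

The Co²⁺/Co couple has the more positive E°, so it is the cathode; Al³⁺/Al is the anode.
The standard potential is −0.272 − (−1.662) = +1.390 V and the balanced reaction transfers n = 6 electrons.
The balanced reaction is 3 Co2+(aq) + 2 Al(s) → 3 Co(s) + 2 Al3+(aq), so Q = [Al3+(aq)]^2 / [Co2+(aq)]^3 = 4.01×10^7 and log Q = 7.603.
By the Nernst equation, E = +1.390 − (0.0621/6)·(7.603) = +1.311 V.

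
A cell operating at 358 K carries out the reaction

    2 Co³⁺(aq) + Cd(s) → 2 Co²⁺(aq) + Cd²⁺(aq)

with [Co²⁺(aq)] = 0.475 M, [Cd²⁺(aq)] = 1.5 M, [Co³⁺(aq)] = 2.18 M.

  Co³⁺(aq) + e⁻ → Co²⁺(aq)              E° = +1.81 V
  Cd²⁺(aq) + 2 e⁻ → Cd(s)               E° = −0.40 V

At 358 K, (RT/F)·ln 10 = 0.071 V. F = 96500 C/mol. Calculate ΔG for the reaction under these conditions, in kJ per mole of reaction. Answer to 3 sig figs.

−434 kJ/mol

The standard cell potential is +1.81 − (−0.40) = +2.21 V, with n = 2 electrons in the balanced equation.
Q = ([Co²⁺(aq)]^2·[Cd²⁺(aq)]) / [Co³⁺(aq)]^2 = 0.0712, so log Q = −1.147 and E = +2.21 − (0.071/2)(−1.147) = +2.2507 V.
Finally ΔG = −nFE = −(2)(96500 C/mol)(+2.2507 V) = −434 kJ/mol.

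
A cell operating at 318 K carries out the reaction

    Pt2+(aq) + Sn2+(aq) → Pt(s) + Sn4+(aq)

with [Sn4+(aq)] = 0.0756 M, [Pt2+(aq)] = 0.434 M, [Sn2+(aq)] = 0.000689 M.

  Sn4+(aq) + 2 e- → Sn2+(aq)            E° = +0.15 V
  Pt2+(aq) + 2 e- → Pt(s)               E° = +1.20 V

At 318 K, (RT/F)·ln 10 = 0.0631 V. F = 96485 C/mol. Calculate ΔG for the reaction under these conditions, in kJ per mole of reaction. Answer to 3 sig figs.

−188 kJ/mol

With Pt²⁺/Pt reduced at the cathode, E°cell = +1.20 − (+0.15) = +1.05 V and n = 2.
The reaction quotient is [Sn4+(aq)] / ([Pt2+(aq)]·[Sn2+(aq)]) = 253; by Nernst, E = +1.05 − (0.0631/2)(2.403) = +0.9742 V.
Finally ΔG = −nFE = −(2)(96485 C/mol)(+0.9742 V) = −188 kJ/mol.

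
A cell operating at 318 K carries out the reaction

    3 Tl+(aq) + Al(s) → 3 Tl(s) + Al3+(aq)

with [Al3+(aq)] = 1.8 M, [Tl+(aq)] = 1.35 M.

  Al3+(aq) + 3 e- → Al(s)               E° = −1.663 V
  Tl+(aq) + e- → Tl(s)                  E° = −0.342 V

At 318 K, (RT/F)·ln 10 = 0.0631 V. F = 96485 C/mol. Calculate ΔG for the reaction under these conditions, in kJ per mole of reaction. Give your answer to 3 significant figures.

−383 kJ/mol

With Tl⁺/Tl reduced at the cathode, E°cell = −0.342 − (−1.663) = +1.321 V and n = 3.
The reaction quotient is [Al3+(aq)] / [Tl+(aq)]^3 = 0.732; by Nernst, E = +1.321 − (0.0631/3)(−0.136) = +1.3239 V.
Finally ΔG = −nFE = −(3)(96485 C/mol)(+1.3239 V) = −383 kJ/mol.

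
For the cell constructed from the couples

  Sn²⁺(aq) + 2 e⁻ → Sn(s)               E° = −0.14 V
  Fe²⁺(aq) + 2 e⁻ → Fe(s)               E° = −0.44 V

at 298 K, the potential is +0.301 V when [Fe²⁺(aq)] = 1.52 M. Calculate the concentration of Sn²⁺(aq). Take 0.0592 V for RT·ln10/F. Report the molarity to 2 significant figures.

1.6 M

The Sn²⁺/Sn couple has the larger reduction potential, so it is the cathode: E°cell = −0.14 − (−0.44) = +0.30 V and n = 2.
From the Nernst equation, log Q = n(E° − E)/0.0592 = 2·(+0.30 − (+0.301))/0.0592 = −0.034.
For Sn²⁺(aq) + Fe(s) → Sn(s) + Fe²⁺(aq), the reaction quotient is Q = [Fe²⁺(aq)] / [Sn²⁺(aq)].
Substituting the known concentrations and solving, log [Sn²⁺(aq)] = 0.216 and [Sn²⁺(aq)] = 1.6 M.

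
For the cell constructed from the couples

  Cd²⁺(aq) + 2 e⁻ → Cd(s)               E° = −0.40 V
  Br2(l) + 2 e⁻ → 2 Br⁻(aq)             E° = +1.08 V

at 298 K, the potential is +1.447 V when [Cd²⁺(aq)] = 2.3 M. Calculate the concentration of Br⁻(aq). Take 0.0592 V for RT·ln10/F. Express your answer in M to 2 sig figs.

2.4 M

With Br₂/Br⁻ at the cathode and Cd²⁺/Cd at the anode, E°cell = +1.08 − (−0.40) = +1.48 V (n = 2).
Rearranging E = E° − (0.0592/n)·log Q gives log Q = 2(+1.48 − (+1.447))/0.0592 = 1.115.
For Br2(l) + Cd(s) → 2 Br⁻(aq) + Cd²⁺(aq), the reaction quotient is Q = [Br⁻(aq)]^2·[Cd²⁺(aq)].
Isolating [Br⁻(aq)] in Q = 10^{1.115} yields log [Br⁻(aq)] = 0.377, i.e. 2.4 M.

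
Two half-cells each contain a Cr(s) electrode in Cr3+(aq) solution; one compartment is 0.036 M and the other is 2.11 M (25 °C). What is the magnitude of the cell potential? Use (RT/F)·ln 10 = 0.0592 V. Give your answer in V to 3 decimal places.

0.035 V

For a concentration cell E°cell = 0, since both electrodes use the same couple.
The compartment with the higher Cr3+(aq) concentration (2.11 M) acts as the cathode; ions are reduced there and produced at the dilute (0.036 M) anode.
With n = 3, Ecell = −(0.0592/3)·log([dilute]/[conc]) = −(0.0592/3)·log(0.036/2.11) = +0.035 V.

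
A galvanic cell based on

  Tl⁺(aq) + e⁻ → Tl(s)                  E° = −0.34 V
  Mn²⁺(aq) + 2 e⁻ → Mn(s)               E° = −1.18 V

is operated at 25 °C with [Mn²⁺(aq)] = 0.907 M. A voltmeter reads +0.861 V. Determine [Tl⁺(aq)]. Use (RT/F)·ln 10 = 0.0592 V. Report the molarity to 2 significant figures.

With Tl⁺/Tl at the cathode and Mn²⁺/Mn at the anode, E°cell = −0.34 − (−1.18) = +0.84 V (n = 2).
From the Nernst equation, log Q = n(E° − E)/0.0592 = 2·(+0.84 − (+0.861))/0.0592 = −0.709.
Balancing electrons gives 2 Tl⁺(aq) + Mn(s) → 2 Tl(s) + Mn²⁺(aq); thus Q = [Mn²⁺(aq)] / [Tl⁺(aq)]^2.
Isolating [Tl⁺(aq)] in Q = 10^{−0.709} yields log [Tl⁺(aq)] = 0.333, i.e. 2.2 M.

2.2 M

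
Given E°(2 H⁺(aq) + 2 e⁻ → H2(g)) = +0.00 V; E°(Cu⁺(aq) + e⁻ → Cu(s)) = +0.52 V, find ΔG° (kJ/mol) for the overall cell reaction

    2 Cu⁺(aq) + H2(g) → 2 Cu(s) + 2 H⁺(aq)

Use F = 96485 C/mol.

In the reaction as written Cu⁺(aq) is reduced, so the Cu⁺/Cu couple is the cathode and 2H⁺/H₂ is the anode.
E°cell = +0.52 − (+0.00) = +0.52 V; balancing electrons gives n = 2.
ΔG° = −nFE°cell = −(2)(96485)(+0.52) J/mol = −100 kJ/mol.

−100 kJ/mol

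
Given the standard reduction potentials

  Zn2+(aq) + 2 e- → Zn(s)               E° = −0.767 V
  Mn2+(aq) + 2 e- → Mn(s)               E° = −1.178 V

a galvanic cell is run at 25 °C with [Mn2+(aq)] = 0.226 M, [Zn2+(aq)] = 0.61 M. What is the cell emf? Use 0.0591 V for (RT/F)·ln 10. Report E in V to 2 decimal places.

The Zn²⁺/Zn couple has the more positive E°, so it is the cathode; Mn²⁺/Mn is the anode.
The standard potential is −0.767 − (−1.178) = +0.411 V and the balanced reaction transfers n = 2 electrons.
The balanced reaction is Zn2+(aq) + Mn(s) → Zn(s) + Mn2+(aq), so Q = [Mn2+(aq)] / [Zn2+(aq)] = 0.37 and log Q = −0.431.
By the Nernst equation, E = +0.411 − (0.0591/2)·(−0.431) = +0.42 V.

+0.42 V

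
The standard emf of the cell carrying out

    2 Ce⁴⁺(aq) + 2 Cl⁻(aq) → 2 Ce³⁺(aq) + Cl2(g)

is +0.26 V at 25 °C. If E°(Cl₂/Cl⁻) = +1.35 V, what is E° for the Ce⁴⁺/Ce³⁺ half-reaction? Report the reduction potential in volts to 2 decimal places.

In the reaction as written the Ce⁴⁺/Ce³⁺ couple is reduced (cathode) and Cl₂/Cl⁻ is oxidized (anode), so E°cell = E°(Ce⁴⁺/Ce³⁺) − E°(Cl₂/Cl⁻).
E°(Ce⁴⁺/Ce³⁺) = E°cell + E°(anode) = +0.26 + (+1.35) = +1.61 V.

+1.61 V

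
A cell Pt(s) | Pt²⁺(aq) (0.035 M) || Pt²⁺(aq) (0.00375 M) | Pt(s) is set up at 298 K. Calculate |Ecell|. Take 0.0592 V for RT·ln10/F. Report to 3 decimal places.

For a concentration cell E°cell = 0, since both electrodes use the same couple.
The compartment with the higher Pt²⁺(aq) concentration (0.035 M) acts as the cathode; ions are reduced there and produced at the dilute (0.00375 M) anode.
With n = 2, Ecell = −(0.0592/2)·log([dilute]/[conc]) = −(0.0592/2)·log(0.00375/0.035) = +0.029 V.

0.029 V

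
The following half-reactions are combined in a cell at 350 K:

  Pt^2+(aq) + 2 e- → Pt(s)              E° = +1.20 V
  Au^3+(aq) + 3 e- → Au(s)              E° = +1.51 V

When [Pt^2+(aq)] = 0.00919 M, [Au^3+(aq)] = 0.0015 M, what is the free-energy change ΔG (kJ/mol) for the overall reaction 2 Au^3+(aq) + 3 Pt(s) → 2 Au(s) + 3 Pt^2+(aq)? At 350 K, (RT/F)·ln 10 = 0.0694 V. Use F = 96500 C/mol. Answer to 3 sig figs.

With Au³⁺/Au reduced at the cathode, E°cell = +1.51 − (+1.20) = +0.31 V and n = 6.
Q = [Pt^2+(aq)]^3 / [Au^3+(aq)]^2 = 0.345, so log Q = −0.462 and E = +0.31 − (0.0694/6)(−0.462) = +0.3153 V.
ΔG = −nFE = −(6)(96500)(+0.3153) J/mol = −183 kJ/mol.

−183 kJ/mol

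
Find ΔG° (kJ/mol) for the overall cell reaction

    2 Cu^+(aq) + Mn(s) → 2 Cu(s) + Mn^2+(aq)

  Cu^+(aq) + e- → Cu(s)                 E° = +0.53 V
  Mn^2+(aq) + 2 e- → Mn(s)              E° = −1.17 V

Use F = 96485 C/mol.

In the reaction as written Cu^+(aq) is reduced, so the Cu⁺/Cu couple is the cathode and Mn²⁺/Mn is the anode.
E°cell = +0.53 − (−1.17) = +1.70 V; balancing electrons gives n = 2.
ΔG° = −nFE°cell = −(2)(96485)(+1.70) J/mol = −328 kJ/mol.

−328 kJ/mol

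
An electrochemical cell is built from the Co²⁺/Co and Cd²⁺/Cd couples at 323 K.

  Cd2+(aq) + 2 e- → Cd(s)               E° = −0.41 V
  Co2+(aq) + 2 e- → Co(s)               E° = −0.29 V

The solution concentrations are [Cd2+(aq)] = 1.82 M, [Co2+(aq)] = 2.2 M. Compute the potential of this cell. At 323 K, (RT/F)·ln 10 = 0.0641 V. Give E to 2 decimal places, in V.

The Co²⁺/Co couple has the more positive E°, so it is the cathode; Cd²⁺/Cd is the anode.
The standard potential is −0.29 − (−0.41) = +0.12 V and the balanced reaction transfers n = 2 electrons.
Balancing gives Co2+(aq) + Cd(s) → Co(s) + Cd2+(aq); hence Q = [Cd2+(aq)] / [Co2+(aq)] = 0.827 (log Q = −0.082).
Applying E = E° − (RT ln10/nF)·log Q gives +0.12 − (0.0641/2)(−0.082) = +0.12 V.

+0.12 V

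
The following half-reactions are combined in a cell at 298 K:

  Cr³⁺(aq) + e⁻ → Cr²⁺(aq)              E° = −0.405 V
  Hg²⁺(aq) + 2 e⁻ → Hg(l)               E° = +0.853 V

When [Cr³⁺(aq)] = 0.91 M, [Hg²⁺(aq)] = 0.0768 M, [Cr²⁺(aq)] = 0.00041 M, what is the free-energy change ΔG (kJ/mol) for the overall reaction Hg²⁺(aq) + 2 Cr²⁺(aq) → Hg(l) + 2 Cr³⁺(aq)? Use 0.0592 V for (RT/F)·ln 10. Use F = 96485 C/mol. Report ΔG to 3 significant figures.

With Hg²⁺/Hg reduced at the cathode, E°cell = +0.853 − (−0.405) = +1.258 V and n = 2.
Here Q = [Cr³⁺(aq)]^2 / ([Hg²⁺(aq)]·[Cr²⁺(aq)]^2) = 6.41×10^7 (log Q = 7.807), giving E = +1.258 − (0.0592/2)·(7.807) = +1.0269 V.
Then ΔG = −nFE = −2 × 96485 × +1.0269 J/mol = −198 kJ/mol.

−198 kJ/mol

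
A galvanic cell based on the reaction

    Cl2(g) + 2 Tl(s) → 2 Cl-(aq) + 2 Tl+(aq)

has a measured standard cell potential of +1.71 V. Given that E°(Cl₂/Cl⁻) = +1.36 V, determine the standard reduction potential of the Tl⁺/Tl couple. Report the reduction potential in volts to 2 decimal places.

In the reaction as written the Cl₂/Cl⁻ couple is reduced (cathode) and Tl⁺/Tl is oxidized (anode), so E°cell = E°(Cl₂/Cl⁻) − E°(Tl⁺/Tl).
E°(Tl⁺/Tl) = E°(cathode) − E°cell = +1.36 − (+1.71) = −0.35 V.

−0.35 V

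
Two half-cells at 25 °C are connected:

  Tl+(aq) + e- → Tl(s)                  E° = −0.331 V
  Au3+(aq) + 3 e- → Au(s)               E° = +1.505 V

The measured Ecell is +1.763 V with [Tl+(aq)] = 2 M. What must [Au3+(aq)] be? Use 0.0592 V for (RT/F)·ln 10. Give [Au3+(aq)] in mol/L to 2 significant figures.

With Au³⁺/Au at the cathode and Tl⁺/Tl at the anode, E°cell = +1.505 − (−0.331) = +1.836 V (n = 3).
Rearranging E = E° − (0.0592/n)·log Q gives log Q = 3(+1.836 − (+1.763))/0.0592 = 3.699.
The balanced reaction is Au3+(aq) + 3 Tl(s) → Au(s) + 3 Tl+(aq), so Q = [Tl+(aq)]^3 / [Au3+(aq)].
Isolating [Au3+(aq)] in Q = 10^{3.699} yields log [Au3+(aq)] = −2.796, i.e. 0.0016 M.

0.0016 M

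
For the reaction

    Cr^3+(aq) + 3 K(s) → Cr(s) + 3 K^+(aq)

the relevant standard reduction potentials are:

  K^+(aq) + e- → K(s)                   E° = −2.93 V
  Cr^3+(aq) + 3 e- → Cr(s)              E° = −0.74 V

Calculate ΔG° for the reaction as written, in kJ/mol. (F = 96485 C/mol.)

In the reaction as written Cr^3+(aq) is reduced, so the Cr³⁺/Cr couple is the cathode and K⁺/K is the anode.
E°cell = −0.74 − (−2.93) = +2.19 V; balancing electrons gives n = 3.
ΔG° = −nFE°cell = −(3)(96485)(+2.19) J/mol = −634 kJ/mol.

−634 kJ/mol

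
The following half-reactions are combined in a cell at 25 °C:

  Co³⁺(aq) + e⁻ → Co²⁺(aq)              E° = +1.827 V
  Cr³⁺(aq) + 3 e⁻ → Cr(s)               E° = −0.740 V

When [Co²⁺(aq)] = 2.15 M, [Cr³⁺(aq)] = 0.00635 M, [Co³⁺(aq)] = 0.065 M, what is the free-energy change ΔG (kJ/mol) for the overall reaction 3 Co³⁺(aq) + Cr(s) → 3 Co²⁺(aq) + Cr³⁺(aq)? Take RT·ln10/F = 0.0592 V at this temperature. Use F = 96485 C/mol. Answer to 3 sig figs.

With Co³⁺/Co²⁺ reduced at the cathode, E°cell = +1.827 − (−0.740) = +2.567 V and n = 3.
The reaction quotient is ([Co²⁺(aq)]^3·[Cr³⁺(aq)]) / [Co³⁺(aq)]^3 = 230; by Nernst, E = +2.567 − (0.0592/3)(2.361) = +2.5204 V.
ΔG = −nFE = −(3)(96485)(+2.5204) J/mol = −730 kJ/mol.

−730 kJ/mol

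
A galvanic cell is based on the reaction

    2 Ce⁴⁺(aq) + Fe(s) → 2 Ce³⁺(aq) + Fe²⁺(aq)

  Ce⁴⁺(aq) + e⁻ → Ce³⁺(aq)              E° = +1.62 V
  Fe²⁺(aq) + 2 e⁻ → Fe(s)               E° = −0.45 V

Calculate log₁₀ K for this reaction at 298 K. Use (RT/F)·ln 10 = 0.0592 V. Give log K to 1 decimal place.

log K = 69.9

The Ce⁴⁺/Ce³⁺ couple is reduced (cathode); E°cell = +1.62 − (−0.45) = +2.07 V with n = 2.
At equilibrium E = 0, so log K = nE°cell / 0.0592 = (2)(+2.07) / 0.0592 = 69.9.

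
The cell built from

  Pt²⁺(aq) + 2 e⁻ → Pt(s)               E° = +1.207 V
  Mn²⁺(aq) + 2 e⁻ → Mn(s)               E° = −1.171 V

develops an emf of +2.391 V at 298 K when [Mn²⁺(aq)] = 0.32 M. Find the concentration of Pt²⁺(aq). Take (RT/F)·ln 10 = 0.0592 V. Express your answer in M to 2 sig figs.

Pt²⁺/Pt is the cathode (higher E°); E°cell = +1.207 − (−1.171) = +2.378 V with n = 2.
From the Nernst equation, log Q = n(E° − E)/0.0592 = 2·(+2.378 − (+2.391))/0.0592 = −0.439.
For Pt²⁺(aq) + Mn(s) → Pt(s) + Mn²⁺(aq), the reaction quotient is Q = [Mn²⁺(aq)] / [Pt²⁺(aq)].
Solving for the unknown gives log [Pt²⁺(aq)] = −0.056, so [Pt²⁺(aq)] ≈ 0.88 M.

0.88 M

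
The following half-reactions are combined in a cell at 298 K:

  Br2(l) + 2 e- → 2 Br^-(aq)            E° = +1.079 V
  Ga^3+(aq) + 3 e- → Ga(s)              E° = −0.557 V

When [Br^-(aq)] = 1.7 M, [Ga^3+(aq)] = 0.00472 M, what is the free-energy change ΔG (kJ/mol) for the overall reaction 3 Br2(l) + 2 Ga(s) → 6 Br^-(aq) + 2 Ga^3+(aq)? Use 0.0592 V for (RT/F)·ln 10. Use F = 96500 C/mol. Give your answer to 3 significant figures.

−966 kJ/mol

With Br₂/Br⁻ reduced at the cathode, E°cell = +1.079 − (−0.557) = +1.636 V and n = 6.
The reaction quotient is [Br^-(aq)]^6·[Ga^3+(aq)]^2 = 0.000538; by Nernst, E = +1.636 − (0.0592/6)(−3.269) = +1.6683 V.
Finally ΔG = −nFE = −(6)(96500 C/mol)(+1.6683 V) = −966 kJ/mol.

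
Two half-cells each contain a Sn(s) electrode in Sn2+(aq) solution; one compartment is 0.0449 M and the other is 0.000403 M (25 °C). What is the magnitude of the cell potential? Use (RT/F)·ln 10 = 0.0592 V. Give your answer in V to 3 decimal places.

0.061 V

For a concentration cell E°cell = 0, since both electrodes use the same couple.
The compartment with the higher Sn2+(aq) concentration (0.0449 M) acts as the cathode; ions are reduced there and produced at the dilute (0.000403 M) anode.
With n = 2, Ecell = −(0.0592/2)·log([dilute]/[conc]) = −(0.0592/2)·log(0.000403/0.0449) = +0.061 V.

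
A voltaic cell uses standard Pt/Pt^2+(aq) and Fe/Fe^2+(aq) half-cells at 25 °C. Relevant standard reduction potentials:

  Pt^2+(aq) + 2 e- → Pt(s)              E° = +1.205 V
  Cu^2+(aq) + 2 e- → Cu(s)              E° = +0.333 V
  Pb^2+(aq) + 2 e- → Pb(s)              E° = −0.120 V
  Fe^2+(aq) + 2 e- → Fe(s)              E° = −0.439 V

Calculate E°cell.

The Pt²⁺/Pt couple has the higher E°, so Pt ion is reduced (cathode) and Fe is oxidized (anode).
E°cell = E°(cathode) − E°(anode) = +1.205 − (−0.439) = +1.644 V.

+1.644 V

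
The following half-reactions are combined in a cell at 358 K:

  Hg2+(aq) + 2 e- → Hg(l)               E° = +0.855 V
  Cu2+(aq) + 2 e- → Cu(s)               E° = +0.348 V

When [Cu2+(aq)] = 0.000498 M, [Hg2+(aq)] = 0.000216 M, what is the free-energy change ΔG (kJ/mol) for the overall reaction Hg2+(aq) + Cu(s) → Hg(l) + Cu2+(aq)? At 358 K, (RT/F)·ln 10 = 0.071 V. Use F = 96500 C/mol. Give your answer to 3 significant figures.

The standard cell potential is +0.855 − (+0.348) = +0.507 V, with n = 2 electrons in the balanced equation.
The reaction quotient is [Cu2+(aq)] / [Hg2+(aq)] = 2.31; by Nernst, E = +0.507 − (0.071/2)(0.363) = +0.4941 V.
Finally ΔG = −nFE = −(2)(96500 C/mol)(+0.4941 V) = −95.4 kJ/mol.

−95.4 kJ/mol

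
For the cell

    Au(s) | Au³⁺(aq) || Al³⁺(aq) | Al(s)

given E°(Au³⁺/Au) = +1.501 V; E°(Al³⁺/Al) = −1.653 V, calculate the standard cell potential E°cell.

By convention the left-hand electrode in cell notation is the anode (oxidation) and the right-hand electrode is the cathode (reduction).
E°cell = E°(right) − E°(left) = −1.653 − (+1.501) = −3.154 V.
The negative sign shows that, as written, the cell would require an external voltage to drive the reaction.

−3.154 V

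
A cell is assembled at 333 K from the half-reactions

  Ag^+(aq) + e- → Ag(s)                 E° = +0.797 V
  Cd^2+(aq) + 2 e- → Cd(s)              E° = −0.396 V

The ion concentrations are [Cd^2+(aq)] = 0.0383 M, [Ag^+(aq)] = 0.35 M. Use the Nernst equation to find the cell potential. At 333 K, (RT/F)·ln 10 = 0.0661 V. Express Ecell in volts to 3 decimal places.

Since E°(Ag⁺/Ag) > E°(Cd²⁺/Cd), Ag⁺/Ag serves as the cathode.
E°cell = +0.797 − (−0.396) = +1.193 V, with n = 2 electrons transferred.
For the overall reaction 2 Ag^+(aq) + Cd(s) → 2 Ag(s) + Cd^2+(aq), Q = [Cd^2+(aq)] / [Ag^+(aq)]^2 = 0.313, giving log Q = −0.505.
E = E° − (0.0661/n)·log Q = +1.193 − (0.0661/2)(−0.505) = +1.210 V.

+1.210 V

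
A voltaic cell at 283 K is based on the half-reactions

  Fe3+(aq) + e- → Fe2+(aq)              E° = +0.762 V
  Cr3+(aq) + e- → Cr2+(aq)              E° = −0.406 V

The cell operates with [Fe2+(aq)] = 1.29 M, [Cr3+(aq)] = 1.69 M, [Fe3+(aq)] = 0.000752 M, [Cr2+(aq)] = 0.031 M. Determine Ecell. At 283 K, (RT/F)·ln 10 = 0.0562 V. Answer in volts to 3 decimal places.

Since E°(Fe³⁺/Fe²⁺) > E°(Cr³⁺/Cr²⁺), Fe³⁺/Fe²⁺ serves as the cathode.
E°cell = E°cat − E°an = +0.762 − (−0.406) = +1.168 V; n = 1.
Balancing gives Fe3+(aq) + Cr2+(aq) → Fe2+(aq) + Cr3+(aq); hence Q = ([Fe2+(aq)]·[Cr3+(aq)]) / ([Fe3+(aq)]·[Cr2+(aq)]) = 9.35×10^4 (log Q = 4.971).
Applying E = E° − (RT ln10/nF)·log Q gives +1.168 − (0.0562/1)(4.971) = +0.889 V.

+0.889 V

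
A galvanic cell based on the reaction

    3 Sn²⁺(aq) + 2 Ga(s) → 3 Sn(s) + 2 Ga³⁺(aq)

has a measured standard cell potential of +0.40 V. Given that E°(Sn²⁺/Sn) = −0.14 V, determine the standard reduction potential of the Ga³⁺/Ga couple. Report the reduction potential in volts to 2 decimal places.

In the reaction as written the Sn²⁺/Sn couple is reduced (cathode) and Ga³⁺/Ga is oxidized (anode), so E°cell = E°(Sn²⁺/Sn) − E°(Ga³⁺/Ga).
E°(Ga³⁺/Ga) = E°(cathode) − E°cell = −0.14 − (+0.40) = −0.54 V.

−0.54 V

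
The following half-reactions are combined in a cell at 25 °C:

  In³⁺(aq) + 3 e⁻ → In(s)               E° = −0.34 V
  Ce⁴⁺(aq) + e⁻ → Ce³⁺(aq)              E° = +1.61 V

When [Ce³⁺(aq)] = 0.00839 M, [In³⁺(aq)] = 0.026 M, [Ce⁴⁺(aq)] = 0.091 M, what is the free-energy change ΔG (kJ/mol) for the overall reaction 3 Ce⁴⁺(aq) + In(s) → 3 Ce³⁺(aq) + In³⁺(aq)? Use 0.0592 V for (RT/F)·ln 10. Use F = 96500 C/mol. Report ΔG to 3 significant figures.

With Ce⁴⁺/Ce³⁺ reduced at the cathode, E°cell = +1.61 − (−0.34) = +1.95 V and n = 3.
Q = ([Ce³⁺(aq)]^3·[In³⁺(aq)]) / [Ce⁴⁺(aq)]^3 = 2.04×10^−5, so log Q = −4.691 and E = +1.95 − (0.0592/3)(−4.691) = +2.0426 V.
Then ΔG = −nFE = −3 × 96500 × +2.0426 J/mol = −591 kJ/mol.

−591 kJ/mol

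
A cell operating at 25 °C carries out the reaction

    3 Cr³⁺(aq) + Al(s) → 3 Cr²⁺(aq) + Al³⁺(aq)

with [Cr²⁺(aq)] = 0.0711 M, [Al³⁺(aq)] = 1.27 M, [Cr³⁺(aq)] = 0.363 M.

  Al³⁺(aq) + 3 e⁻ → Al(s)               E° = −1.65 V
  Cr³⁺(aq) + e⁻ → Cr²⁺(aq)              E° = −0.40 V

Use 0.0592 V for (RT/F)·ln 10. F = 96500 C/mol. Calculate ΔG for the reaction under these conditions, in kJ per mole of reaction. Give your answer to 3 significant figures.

With Cr³⁺/Cr²⁺ reduced at the cathode, E°cell = −0.40 − (−1.65) = +1.25 V and n = 3.
Q = ([Cr²⁺(aq)]^3·[Al³⁺(aq)]) / [Cr³⁺(aq)]^3 = 0.00954, so log Q = −2.020 and E = +1.25 − (0.0592/3)(−2.020) = +1.2899 V.
ΔG = −nFE = −(3)(96500)(+1.2899) J/mol = −373 kJ/mol.

−373 kJ/mol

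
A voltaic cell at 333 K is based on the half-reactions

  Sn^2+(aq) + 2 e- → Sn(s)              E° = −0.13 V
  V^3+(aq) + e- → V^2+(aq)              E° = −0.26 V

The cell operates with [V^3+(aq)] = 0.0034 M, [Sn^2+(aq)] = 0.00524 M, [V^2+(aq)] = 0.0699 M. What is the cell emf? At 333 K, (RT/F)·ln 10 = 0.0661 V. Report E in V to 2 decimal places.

+0.14 V

Sn²⁺/Sn is reduced (cathode, E° = −0.13 V) and V³⁺/V²⁺ is oxidized (anode).
E°cell = −0.13 − (−0.26) = +0.13 V, with n = 2 electrons transferred.
Balancing gives Sn^2+(aq) + 2 V^2+(aq) → Sn(s) + 2 V^3+(aq); hence Q = [V^3+(aq)]^2 / ([Sn^2+(aq)]·[V^2+(aq)]^2) = 0.452 (log Q = −0.345).
E = E° − (0.0661/n)·log Q = +0.13 − (0.0661/2)(−0.345) = +0.14 V.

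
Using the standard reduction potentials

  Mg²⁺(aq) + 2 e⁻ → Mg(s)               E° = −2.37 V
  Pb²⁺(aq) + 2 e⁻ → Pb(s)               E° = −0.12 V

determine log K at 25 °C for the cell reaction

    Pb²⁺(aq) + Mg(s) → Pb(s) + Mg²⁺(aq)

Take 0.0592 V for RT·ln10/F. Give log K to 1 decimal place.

log K = 76.0

The Pb²⁺/Pb couple is reduced (cathode); E°cell = −0.12 − (−2.37) = +2.25 V with n = 2.
At equilibrium E = 0, so log K = nE°cell / 0.0592 = (2)(+2.25) / 0.0592 = 76.0.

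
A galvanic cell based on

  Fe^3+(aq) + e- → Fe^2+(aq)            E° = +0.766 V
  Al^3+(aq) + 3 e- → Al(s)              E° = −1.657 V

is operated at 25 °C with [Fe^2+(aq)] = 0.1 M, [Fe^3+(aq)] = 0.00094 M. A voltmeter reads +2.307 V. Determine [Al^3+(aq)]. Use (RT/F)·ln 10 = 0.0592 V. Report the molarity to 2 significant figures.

0.63 M

With Fe³⁺/Fe²⁺ at the cathode and Al³⁺/Al at the anode, E°cell = +0.766 − (−1.657) = +2.423 V (n = 3).
From the Nernst equation, log Q = n(E° − E)/0.0592 = 3·(+2.423 − (+2.307))/0.0592 = 5.878.
For 3 Fe^3+(aq) + Al(s) → 3 Fe^2+(aq) + Al^3+(aq), the reaction quotient is Q = ([Fe^2+(aq)]^3·[Al^3+(aq)]) / [Fe^3+(aq)]^3.
Substituting the known concentrations and solving, log [Al^3+(aq)] = −0.203 and [Al^3+(aq)] = 0.63 M.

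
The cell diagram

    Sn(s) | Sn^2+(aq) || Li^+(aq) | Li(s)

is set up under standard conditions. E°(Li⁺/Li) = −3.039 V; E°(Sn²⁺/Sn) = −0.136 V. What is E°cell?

By convention the left-hand electrode in cell notation is the anode (oxidation) and the right-hand electrode is the cathode (reduction).
E°cell = E°(right) − E°(left) = −3.039 − (−0.136) = −2.903 V.
The negative sign shows that, as written, the cell would require an external voltage to drive the reaction.

−2.903 V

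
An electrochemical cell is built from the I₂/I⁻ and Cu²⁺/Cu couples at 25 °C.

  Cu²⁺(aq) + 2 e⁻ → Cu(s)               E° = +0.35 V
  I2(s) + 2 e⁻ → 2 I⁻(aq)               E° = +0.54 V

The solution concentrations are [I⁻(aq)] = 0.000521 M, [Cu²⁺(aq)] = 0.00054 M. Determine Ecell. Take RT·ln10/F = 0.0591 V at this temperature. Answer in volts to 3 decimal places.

+0.481 V

Since E°(I₂/I⁻) > E°(Cu²⁺/Cu), I₂/I⁻ serves as the cathode.
The standard potential is +0.54 − (+0.35) = +0.19 V and the balanced reaction transfers n = 2 electrons.
Balancing gives I2(s) + Cu(s) → 2 I⁻(aq) + Cu²⁺(aq); hence Q = [I⁻(aq)]^2·[Cu²⁺(aq)] = 1.47×10^−10 (log Q = −9.834).
By the Nernst equation, E = +0.19 − (0.0591/2)·(−9.834) = +0.481 V.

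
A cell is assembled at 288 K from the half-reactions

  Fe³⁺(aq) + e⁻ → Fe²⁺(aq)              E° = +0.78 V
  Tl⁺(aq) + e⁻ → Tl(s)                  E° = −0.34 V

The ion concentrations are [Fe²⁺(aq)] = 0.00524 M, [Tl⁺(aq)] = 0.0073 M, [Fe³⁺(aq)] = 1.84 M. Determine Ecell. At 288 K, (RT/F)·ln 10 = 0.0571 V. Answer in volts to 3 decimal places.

Fe³⁺/Fe²⁺ is reduced (cathode, E° = +0.78 V) and Tl⁺/Tl is oxidized (anode).
E°cell = E°cat − E°an = +0.78 − (−0.34) = +1.12 V; n = 1.
Balancing gives Fe³⁺(aq) + Tl(s) → Fe²⁺(aq) + Tl⁺(aq); hence Q = ([Fe²⁺(aq)]·[Tl⁺(aq)]) / [Fe³⁺(aq)] = 2.08×10^−5 (log Q = −4.682).
E = E° − (0.0571/n)·log Q = +1.12 − (0.0571/1)(−4.682) = +1.387 V.

+1.387 V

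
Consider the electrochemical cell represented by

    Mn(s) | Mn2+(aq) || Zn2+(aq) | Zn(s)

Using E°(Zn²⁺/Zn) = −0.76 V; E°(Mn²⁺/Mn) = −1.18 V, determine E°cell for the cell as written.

+0.42 V

By convention the left-hand electrode in cell notation is the anode (oxidation) and the right-hand electrode is the cathode (reduction).
E°cell = E°(right) − E°(left) = −0.76 − (−1.18) = +0.42 V.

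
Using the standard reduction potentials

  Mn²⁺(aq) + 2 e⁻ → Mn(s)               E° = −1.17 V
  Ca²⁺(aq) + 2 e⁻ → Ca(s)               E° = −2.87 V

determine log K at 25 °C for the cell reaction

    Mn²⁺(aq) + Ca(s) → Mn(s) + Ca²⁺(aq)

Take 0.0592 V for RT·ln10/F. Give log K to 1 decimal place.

log K = 57.4

The Mn²⁺/Mn couple is reduced (cathode); E°cell = −1.17 − (−2.87) = +1.70 V with n = 2.
At equilibrium E = 0, so log K = nE°cell / 0.0592 = (2)(+1.70) / 0.0592 = 57.4.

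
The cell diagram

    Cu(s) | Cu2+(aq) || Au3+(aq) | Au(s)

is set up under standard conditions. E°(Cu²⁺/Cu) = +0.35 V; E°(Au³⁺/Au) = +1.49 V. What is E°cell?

By convention the left-hand electrode in cell notation is the anode (oxidation) and the right-hand electrode is the cathode (reduction).
E°cell = E°(right) − E°(left) = +1.49 − (+0.35) = +1.14 V.

+1.14 V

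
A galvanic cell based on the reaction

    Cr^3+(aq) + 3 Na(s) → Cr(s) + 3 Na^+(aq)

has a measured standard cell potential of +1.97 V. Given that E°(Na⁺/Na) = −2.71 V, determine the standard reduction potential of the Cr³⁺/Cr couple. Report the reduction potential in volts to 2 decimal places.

−0.74 V

In the reaction as written the Cr³⁺/Cr couple is reduced (cathode) and Na⁺/Na is oxidized (anode), so E°cell = E°(Cr³⁺/Cr) − E°(Na⁺/Na).
E°(Cr³⁺/Cr) = E°cell + E°(anode) = +1.97 + (−2.71) = −0.74 V.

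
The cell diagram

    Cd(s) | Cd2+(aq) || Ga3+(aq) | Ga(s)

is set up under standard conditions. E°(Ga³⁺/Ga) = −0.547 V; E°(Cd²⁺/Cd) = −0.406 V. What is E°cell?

−0.141 V

By convention the left-hand electrode in cell notation is the anode (oxidation) and the right-hand electrode is the cathode (reduction).
E°cell = E°(right) − E°(left) = −0.547 − (−0.406) = −0.141 V.
The negative sign shows that, as written, the cell would require an external voltage to drive the reaction.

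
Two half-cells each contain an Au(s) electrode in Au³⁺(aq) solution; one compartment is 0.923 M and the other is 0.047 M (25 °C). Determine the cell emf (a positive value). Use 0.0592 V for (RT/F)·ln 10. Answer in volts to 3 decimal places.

0.026 V

For a concentration cell E°cell = 0, since both electrodes use the same couple.
The compartment with the higher Au³⁺(aq) concentration (0.923 M) acts as the cathode; ions are reduced there and produced at the dilute (0.047 M) anode.
With n = 3, Ecell = −(0.0592/3)·log([dilute]/[conc]) = −(0.0592/3)·log(0.047/0.923) = +0.026 V.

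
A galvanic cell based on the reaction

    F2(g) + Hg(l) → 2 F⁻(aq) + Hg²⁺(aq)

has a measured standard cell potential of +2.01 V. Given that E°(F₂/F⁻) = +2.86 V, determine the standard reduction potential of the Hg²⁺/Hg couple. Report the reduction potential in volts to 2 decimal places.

+0.85 V

In the reaction as written the F₂/F⁻ couple is reduced (cathode) and Hg²⁺/Hg is oxidized (anode), so E°cell = E°(F₂/F⁻) − E°(Hg²⁺/Hg).
E°(Hg²⁺/Hg) = E°(cathode) − E°cell = +2.86 − (+2.01) = +0.85 V.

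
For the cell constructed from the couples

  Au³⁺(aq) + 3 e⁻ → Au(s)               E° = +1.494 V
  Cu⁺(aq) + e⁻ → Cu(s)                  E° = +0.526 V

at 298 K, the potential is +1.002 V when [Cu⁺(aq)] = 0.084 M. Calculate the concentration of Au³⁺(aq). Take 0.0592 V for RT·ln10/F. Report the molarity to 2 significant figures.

With Au³⁺/Au at the cathode and Cu⁺/Cu at the anode, E°cell = +1.494 − (+0.526) = +0.968 V (n = 3).
From the Nernst equation, log Q = n(E° − E)/0.0592 = 3·(+0.968 − (+1.002))/0.0592 = −1.723.
For Au³⁺(aq) + 3 Cu(s) → Au(s) + 3 Cu⁺(aq), the reaction quotient is Q = [Cu⁺(aq)]^3 / [Au³⁺(aq)].
Solving for the unknown gives log [Au³⁺(aq)] = −1.504, so [Au³⁺(aq)] ≈ 0.031 M.

0.031 M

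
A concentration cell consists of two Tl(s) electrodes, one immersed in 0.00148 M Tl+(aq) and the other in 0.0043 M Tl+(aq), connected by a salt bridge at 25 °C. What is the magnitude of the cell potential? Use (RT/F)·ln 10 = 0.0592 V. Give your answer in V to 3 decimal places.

0.027 V

For a concentration cell E°cell = 0, since both electrodes use the same couple.
The compartment with the higher Tl+(aq) concentration (0.0043 M) acts as the cathode; ions are reduced there and produced at the dilute (0.00148 M) anode.
With n = 1, Ecell = −(0.0592/1)·log([dilute]/[conc]) = −(0.0592/1)·log(0.00148/0.0043) = +0.027 V.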